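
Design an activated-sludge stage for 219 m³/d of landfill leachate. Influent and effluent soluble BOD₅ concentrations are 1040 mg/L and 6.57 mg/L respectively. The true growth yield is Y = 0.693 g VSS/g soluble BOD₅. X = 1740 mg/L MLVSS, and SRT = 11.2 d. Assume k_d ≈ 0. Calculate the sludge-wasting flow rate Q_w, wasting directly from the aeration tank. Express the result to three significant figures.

Q_w ≈ 90.1 m³/d

With k_d = 0 the design equation reduces to V = Y Q (S₀−S) θ_c / X = 0.693 × 219 × (1040 − 6.57) × 11.2 / 1740 = 1010 m³.
Wasting from the aeration tank: Q_w = V / θ_c = 1010 / 11.2 = 90.14 m³/d.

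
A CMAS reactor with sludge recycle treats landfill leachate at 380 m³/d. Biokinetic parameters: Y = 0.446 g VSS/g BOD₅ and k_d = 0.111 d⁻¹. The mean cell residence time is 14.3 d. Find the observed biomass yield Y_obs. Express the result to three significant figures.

Y_obs = Y / (1 + k_d θ_c) = 0.446 / (1 + 0.111 × 14.3) = 0.446 / 2.587 = 0.1724.

Y_obs ≈ 0.172 g VSS/g BOD₅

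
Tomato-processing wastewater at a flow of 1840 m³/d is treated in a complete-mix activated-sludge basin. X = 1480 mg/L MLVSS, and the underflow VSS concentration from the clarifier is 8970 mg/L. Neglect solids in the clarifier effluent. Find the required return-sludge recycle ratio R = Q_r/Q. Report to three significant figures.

R = Q_r/Q = X/(X_r − X) = 1480 / (8970 − 1480) = 0.1976.

R ≈ 0.198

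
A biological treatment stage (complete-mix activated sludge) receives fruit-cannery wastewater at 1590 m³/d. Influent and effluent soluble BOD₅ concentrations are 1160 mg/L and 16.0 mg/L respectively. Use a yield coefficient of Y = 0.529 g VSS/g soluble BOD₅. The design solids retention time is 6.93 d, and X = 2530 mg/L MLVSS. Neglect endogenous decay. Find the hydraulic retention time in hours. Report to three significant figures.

τ ≈ 39.8 h

With k_d = 0 the design equation reduces to V = Y Q (S₀−S) θ_c / X = 0.529 × 1590 × (1160 − 16.0) × 6.93 / 2530 = 2636 m³.
τ = V/Q = 2636/1590 = 1.658 d, or 39.78 h.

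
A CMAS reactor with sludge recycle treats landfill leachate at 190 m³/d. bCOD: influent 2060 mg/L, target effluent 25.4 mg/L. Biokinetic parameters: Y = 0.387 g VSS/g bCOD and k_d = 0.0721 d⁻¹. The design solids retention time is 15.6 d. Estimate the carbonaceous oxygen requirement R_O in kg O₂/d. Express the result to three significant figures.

R_O ≈ 287 kg O₂/d

The observed yield is Y_obs = Y/(1 + k_d·θ_c) = 0.387 / (1 + 0.0721 × 15.6) = 0.387 / 2.125 = 0.1821 g VSS per g bCOD removed.
Q·(S₀ − S) = 190 × (2060 − 25.4) × 10⁻³ = 386.6 kg/d removed.
P_X = Y_obs·Q·(S₀ − S) = 0.1821 × 386.6 = 70.41 kg VSS/d.
R_O = Q·ΔS − 1.42 P_X = 386.6 − 99.98 = 286.6 kg O₂/d.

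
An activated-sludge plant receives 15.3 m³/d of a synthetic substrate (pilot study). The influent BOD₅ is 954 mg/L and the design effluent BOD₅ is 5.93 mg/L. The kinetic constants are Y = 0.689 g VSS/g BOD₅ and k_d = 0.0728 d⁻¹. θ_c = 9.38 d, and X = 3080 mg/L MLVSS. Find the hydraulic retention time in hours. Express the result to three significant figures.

τ ≈ 28.4 h

From the SRT design equation V = Y Q (S₀−S) θ_c / [X (1 + k_d θ_c)] = 0.689 × 15.3 × (954 − 5.93) × 9.38 / [3080 × (1 + 0.0728 × 9.38)] = 9.37×10^4 / 5183 = 18.09 m³.
Hydraulic retention time τ = V/Q = 18.09 / 15.3 = 1.182 d = 28.37 h.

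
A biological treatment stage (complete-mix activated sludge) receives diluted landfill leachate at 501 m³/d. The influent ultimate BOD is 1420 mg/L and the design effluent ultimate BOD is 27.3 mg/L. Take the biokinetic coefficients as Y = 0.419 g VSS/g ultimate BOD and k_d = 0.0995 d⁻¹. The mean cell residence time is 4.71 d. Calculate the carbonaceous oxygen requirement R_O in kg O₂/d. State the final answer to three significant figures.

Observed yield with endogenous decay: Y_obs = Y / (1 + k_d·θ_c) = 0.419 / (1 + 0.0995 × 4.71) = 0.419 / 1.469 = 0.2853 g VSS/g ultimate BOD.
Substrate removed = Q·(S₀ − S) = 501 m³/d × (1420 − 27.3) g/m³ = 6.98×10^5 g/d = 697.7 kg/d.
P_X = Y_obs·Q·(S₀ − S) = 0.2853 × 697.7 = 199.1 kg VSS/d.
R_O = Q·(S₀ − S) − 1.42·P_X = 697.7 − 1.42 × 199.1 = 415.1 kg O₂/d.

R_O ≈ 415 kg O₂/d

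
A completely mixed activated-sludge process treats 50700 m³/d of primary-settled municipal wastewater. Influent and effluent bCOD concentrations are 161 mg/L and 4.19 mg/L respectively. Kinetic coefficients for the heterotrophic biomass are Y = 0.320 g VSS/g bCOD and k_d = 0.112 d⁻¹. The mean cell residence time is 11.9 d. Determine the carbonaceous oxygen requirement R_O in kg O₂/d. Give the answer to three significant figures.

R_O ≈ 6400 kg O₂/d

The observed yield is Y_obs = Y/(1 + k_d·θ_c) = 0.320 / (1 + 0.112 × 11.9) = 0.320 / 2.333 = 0.1372 g VSS per g bCOD removed.
Q·(S₀ − S) = 50700 × (161 − 4.19) × 10⁻³ = 7950 kg/d removed.
P_X = Y_obs·Q·(S₀ − S) = 0.1372 × 7950 = 1091 kg VSS/d.
R_O = Q·ΔS − 1.42 P_X = 7950 − 1549 = 6402 kg O₂/d.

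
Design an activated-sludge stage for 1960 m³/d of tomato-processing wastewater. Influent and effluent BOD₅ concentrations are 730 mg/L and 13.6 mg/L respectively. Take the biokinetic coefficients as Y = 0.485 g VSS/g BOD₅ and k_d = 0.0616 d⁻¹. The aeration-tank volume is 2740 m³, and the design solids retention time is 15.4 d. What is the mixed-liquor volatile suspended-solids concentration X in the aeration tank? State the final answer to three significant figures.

X = Y·Q·ΔS·θ_c / [V·(1 + k_d θ_c)] = 0.485 × 1960 × (730 − 13.6) × 15.4 / [2740 × (1 + 0.0616 × 15.4)] = 1964 mg/L.

X ≈ 1960 mg/L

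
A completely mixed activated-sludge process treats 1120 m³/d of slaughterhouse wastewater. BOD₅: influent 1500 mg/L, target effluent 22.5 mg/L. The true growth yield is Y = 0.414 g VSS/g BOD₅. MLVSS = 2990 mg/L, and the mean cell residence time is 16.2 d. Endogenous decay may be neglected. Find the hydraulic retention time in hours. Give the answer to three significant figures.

Biomass mass balance (decay neglected): V·X = Y·Q·(S₀ − S)·θ_c, so V = 0.414 × 1120 × (1500 − 22.5) × 16.2 / 2990 = 3712 m³.
τ = V/Q = 3712/1120 = 3.314 d, or 79.54 h.

τ ≈ 79.5 h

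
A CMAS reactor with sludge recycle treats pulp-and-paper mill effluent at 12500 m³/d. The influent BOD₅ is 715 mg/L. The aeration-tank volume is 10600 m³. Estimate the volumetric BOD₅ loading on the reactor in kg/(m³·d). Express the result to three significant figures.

L_v ≈ 0.843 kg BOD₅/(m³·d)

Applied BOD₅ load per unit volume = Q·S₀/V = (12500 × 715/1000)/10600 = 0.8432 kg BOD₅·m⁻³·d⁻¹.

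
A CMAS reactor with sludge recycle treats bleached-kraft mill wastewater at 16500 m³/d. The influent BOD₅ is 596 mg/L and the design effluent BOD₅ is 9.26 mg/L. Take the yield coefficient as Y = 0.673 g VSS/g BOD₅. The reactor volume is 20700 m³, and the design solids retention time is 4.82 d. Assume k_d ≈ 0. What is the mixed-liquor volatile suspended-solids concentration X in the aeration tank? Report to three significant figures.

X ≈ 1520 mg/L

From V·X = Y·Q·(S₀ − S)·θ_c (decay neglected): X = 0.673 × 16500 × (596 − 9.26) × 4.82 / 20700 = 1517 mg/L.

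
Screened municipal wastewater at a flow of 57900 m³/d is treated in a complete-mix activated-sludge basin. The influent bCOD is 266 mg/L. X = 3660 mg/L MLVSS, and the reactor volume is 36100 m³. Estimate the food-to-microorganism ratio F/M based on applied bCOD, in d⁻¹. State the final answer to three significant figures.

F/M ≈ 0.117 d⁻¹

F/M = Q·S₀ / (V·X) = 57900 × 266 / (36100 × 3660) = 0.1166 g bCOD·(g VSS·d)⁻¹.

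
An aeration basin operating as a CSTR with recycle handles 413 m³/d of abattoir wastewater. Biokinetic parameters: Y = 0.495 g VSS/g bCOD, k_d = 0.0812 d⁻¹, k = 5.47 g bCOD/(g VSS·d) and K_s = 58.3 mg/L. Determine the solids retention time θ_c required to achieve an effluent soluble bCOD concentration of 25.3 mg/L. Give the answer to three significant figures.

Specific growth rate at S = 25.3 mg/L: μ = YkS/(K_s+S) = 0.495·5.47·25.3/(58.3+25.3) = 0.8194 d⁻¹.
1/θ_c = 0.8194 − 0.0812 = 0.7382 d⁻¹, so θ_c = 1.355 d.

θ_c ≈ 1.35 d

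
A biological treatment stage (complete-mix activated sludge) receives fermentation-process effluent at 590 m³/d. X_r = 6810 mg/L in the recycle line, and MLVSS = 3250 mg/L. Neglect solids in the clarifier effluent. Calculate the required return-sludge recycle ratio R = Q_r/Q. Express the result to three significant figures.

Solids balance on the clarifier gives (1+R)X = R·X_r, so R = X/(X_r − X) = 3250 / (6810 − 3250) = 0.9129.

R ≈ 0.913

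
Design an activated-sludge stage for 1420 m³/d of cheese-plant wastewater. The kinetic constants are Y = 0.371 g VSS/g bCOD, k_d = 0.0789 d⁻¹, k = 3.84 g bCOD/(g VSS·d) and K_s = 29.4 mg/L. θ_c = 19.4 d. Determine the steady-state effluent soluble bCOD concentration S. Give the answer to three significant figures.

S ≈ 2.96 mg/L

For a completely mixed reactor with recycle the Lawrence–McCarty relation gives S = K_s·(1 + k_d·θ_c) / [θ_c·(Y·k − k_d) − 1] = 29.4 × (1 + 0.0789 × 19.4) / [19.4 × (0.371 × 3.84 − 0.0789) − 1] = 74.40 / 25.11 = 2.963 mg/L.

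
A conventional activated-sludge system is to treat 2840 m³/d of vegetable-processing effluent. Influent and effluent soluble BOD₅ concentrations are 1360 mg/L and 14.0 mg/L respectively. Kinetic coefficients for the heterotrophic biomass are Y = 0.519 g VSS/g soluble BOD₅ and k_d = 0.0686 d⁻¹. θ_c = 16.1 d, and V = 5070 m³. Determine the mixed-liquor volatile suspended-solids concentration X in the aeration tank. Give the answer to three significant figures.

X ≈ 2990 mg/L

From V·X·(1 + k_d·θ_c) = Y·Q·(S₀ − S)·θ_c: X = 0.519 × 2840 × (1360 − 14.0) × 16.1 / [5070 × (1 + 0.0686 × 16.1)] = 2994 mg/L.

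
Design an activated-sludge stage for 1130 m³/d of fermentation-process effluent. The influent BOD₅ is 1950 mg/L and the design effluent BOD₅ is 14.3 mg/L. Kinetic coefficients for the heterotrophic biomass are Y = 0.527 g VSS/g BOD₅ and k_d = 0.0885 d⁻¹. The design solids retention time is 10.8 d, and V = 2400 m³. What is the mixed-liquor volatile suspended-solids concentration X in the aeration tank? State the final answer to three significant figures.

X = Y·Q·ΔS·θ_c / [V·(1 + k_d θ_c)] = 0.527 × 1130 × (1950 − 14.3) × 10.8 / [2400 × (1 + 0.0885 × 10.8)] = 2652 mg/L.

X ≈ 2650 mg/L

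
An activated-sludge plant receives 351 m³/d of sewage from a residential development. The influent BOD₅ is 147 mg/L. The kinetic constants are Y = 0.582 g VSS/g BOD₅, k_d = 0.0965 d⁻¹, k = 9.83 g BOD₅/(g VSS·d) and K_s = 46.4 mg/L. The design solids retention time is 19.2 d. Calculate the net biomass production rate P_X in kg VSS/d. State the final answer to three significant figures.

P_X ≈ 10.4 kg VSS/d

From the Monod/SRT balance for a CMAS, S = K_s·(1+k_d θ_c)/[θ_c·(Y k − k_d) − 1] = 46.4 × (1 + 0.0965 × 19.2) / [19.2 × (0.582 × 9.83 − 0.0965) − 1] = 132.4 / 107.0 = 1.237 mg/L.
Y_obs = Y / (1 + k_d θ_c) = 0.582 / (1 + 0.0965 × 19.2) = 0.582 / 2.853 = 0.2040.
ΔS = 147 − 1.24 = 145.8 mg/L, so the substrate removal rate is 351 × 145.8/1000 = 51.16 kg BOD₅/d.
Biomass produced: P_X = Y_obs·Q·ΔS = 0.2040 × 51.16 ≈ 10.44 kg VSS/d.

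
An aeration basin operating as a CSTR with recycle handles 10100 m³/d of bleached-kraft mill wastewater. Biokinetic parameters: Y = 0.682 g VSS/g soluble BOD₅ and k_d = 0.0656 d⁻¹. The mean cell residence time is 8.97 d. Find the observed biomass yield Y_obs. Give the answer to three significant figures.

Y_obs ≈ 0.429 g VSS/g soluble BOD₅

Correct the yield for decay: Y_obs = Y/(1 + k_d θ_c) = 0.682 / (1 + 0.0656 × 8.97) = 0.682 / 1.588 = 0.4294.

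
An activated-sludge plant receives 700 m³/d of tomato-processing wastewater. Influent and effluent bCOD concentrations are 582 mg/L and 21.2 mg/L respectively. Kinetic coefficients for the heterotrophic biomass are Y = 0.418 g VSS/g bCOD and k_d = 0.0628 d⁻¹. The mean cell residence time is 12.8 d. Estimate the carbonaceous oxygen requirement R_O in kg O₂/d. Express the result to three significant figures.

Y_obs = Y / (1 + k_d θ_c) = 0.418 / (1 + 0.0628 × 12.8) = 0.418 / 1.804 = 0.2317.
ΔS = 582 − 21.2 = 560.8 mg/L, so the substrate removal rate is 700 × 560.8/1000 = 392.6 kg bCOD/d.
Net sludge production P_X = 0.2317 × 392.6 = 90.97 kg VSS/d.
R_O = Q·ΔS − 1.42 P_X = 392.6 − 129.2 = 263.4 kg O₂/d.

R_O ≈ 263 kg O₂/d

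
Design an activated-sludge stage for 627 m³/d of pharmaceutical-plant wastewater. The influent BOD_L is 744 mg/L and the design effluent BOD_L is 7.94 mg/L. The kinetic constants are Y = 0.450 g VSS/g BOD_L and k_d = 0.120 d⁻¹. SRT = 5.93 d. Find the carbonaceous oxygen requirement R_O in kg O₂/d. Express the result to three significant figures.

The observed yield is Y_obs = Y/(1 + k_d·θ_c) = 0.450 / (1 + 0.120 × 5.93) = 0.450 / 1.712 = 0.2629 g VSS per g BOD_L removed.
ΔS = 744 − 7.94 = 736.1 mg/L, so the substrate removal rate is 627 × 736.1/1000 = 461.5 kg BOD_L/d.
Biomass synthesised: P_X = Y_obs × 461.5 = 121.3 kg VSS/d.
R_O = Q·(S₀ − S) − 1.42·P_X = 461.5 − 1.42 × 121.3 = 289.2 kg O₂/d.

R_O ≈ 289 kg O₂/d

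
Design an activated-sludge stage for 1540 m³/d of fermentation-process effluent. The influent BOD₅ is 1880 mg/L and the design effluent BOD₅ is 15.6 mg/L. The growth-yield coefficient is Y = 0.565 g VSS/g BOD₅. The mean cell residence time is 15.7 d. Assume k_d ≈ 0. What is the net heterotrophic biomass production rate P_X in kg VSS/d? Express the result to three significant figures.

No decay correction is needed, so Y_obs = Y = 0.565.
ΔS = 1880 − 15.6 = 1864 mg/L, so the substrate removal rate is 1540 × 1864/1000 = 2871 kg BOD₅/d.
Net biomass production P_X = Y_obs × Q·(S₀ − S) = 0.5650 × 2871 = 1622 kg VSS/d.

P_X ≈ 1620 kg VSS/d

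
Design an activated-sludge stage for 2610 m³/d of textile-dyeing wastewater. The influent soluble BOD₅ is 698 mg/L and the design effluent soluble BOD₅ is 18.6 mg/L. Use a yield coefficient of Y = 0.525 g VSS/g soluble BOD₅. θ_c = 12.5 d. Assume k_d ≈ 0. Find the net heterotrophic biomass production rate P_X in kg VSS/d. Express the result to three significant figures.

P_X ≈ 931 kg VSS/d

No decay correction is needed, so Y_obs = Y = 0.525.
Substrate removed = Q·(S₀ − S) = 2610 m³/d × (698 − 18.6) g/m³ = 1.77×10^6 g/d = 1773 kg/d.
P_X = Y_obs · Q(S₀ − S) = 0.5250 × 1773 = 930.9 kg VSS/d.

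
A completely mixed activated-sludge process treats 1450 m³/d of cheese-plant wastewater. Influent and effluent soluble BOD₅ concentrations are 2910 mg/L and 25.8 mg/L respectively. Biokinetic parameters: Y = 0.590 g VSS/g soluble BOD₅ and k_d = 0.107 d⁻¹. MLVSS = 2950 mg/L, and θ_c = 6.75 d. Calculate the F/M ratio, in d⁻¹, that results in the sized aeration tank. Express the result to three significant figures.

F/M ≈ 0.436 d⁻¹

From the SRT design equation V = Y Q (S₀−S) θ_c / [X (1 + k_d θ_c)] = 0.590 × 1450 × (2910 − 25.8) × 6.75 / [2950 × (1 + 0.107 × 6.75)] = 1.67×10^7 / 5081 = 3278 m³.
Food-to-microorganism ratio F/M = Q S₀ / (V X) = 1450 × 2910 / (3278 × 2950) = 0.4363 d⁻¹.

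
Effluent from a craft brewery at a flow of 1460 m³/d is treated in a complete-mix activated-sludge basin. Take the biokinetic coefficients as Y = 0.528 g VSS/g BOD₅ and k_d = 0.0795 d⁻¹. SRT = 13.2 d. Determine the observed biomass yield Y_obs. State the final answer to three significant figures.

Y_obs ≈ 0.258 g VSS/g BOD₅

Observed yield with endogenous decay: Y_obs = Y / (1 + k_d·θ_c) = 0.528 / (1 + 0.0795 × 13.2) = 0.528 / 2.049 = 0.2576 g VSS/g BOD₅.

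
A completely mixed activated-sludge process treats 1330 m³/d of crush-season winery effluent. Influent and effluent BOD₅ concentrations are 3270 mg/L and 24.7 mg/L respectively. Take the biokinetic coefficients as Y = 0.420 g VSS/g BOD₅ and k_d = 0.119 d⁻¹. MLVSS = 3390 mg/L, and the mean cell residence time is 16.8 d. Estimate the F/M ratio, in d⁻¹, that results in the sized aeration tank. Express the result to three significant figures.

F/M ≈ 0.428 d⁻¹

Rearranging the biomass balance for a CMAS with decay, V = Y·Q·ΔS·θ_c / [X·(1+k_d θ_c)] = 0.420 × 1330 × (3270 − 24.7) × 16.8 / [3390 × (1 + 0.119 × 16.8)] = 3.05×10^7 / 10167 = 2995 m³.
F/M = Q·S₀ / (V·X) = 1330 × 3270 / (2995 × 3390) = 0.4283 g BOD₅·(g VSS·d)⁻¹.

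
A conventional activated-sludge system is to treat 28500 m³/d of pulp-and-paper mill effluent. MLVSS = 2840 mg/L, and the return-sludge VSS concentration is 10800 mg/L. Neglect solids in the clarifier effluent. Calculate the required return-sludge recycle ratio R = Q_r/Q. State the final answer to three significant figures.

Mass balance around the secondary clarifier (neglecting effluent solids): R = X / (X_r − X) = 2840 / (10800 − 2840) = 0.3568.

R ≈ 0.357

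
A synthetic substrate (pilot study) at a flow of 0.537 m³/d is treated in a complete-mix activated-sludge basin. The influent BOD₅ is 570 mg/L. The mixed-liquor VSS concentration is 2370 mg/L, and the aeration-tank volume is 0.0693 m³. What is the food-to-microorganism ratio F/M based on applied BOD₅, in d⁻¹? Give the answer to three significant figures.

F/M ≈ 1.86 d⁻¹

F/M = applied load / biomass = Q·S₀/(V·X) = 0.537 × 570 / (0.06930 × 2370) = 1.864 d⁻¹.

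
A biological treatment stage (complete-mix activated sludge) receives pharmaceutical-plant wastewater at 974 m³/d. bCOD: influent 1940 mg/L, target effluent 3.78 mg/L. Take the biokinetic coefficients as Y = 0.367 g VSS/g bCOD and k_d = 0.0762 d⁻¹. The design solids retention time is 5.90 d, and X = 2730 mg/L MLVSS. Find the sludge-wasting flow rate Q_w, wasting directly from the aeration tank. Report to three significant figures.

Q_w ≈ 175 m³/d

From the SRT design equation V = Y Q (S₀−S) θ_c / [X (1 + k_d θ_c)] = 0.367 × 974 × (1940 − 3.78) × 5.90 / [2730 × (1 + 0.0762 × 5.90)] = 4.08×10^6 / 3957 = 1032 m³.
For wasting at MLVSS concentration, Q_w = V/θ_c = 1032/5.90 = 174.9 m³/d.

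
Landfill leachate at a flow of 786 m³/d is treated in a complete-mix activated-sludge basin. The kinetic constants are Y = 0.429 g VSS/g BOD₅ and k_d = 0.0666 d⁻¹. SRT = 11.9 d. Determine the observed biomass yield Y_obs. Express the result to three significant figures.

Y_obs ≈ 0.239 g VSS/g BOD₅

Y_obs = Y / (1 + k_d θ_c) = 0.429 / (1 + 0.0666 × 11.9) = 0.429 / 1.793 = 0.2393.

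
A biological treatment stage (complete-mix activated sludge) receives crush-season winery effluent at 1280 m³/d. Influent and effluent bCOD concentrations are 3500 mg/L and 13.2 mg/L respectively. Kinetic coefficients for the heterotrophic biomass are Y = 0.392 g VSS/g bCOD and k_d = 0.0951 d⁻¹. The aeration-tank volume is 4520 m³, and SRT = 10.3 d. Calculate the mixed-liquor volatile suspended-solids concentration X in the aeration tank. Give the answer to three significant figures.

X = Y·Q·ΔS·θ_c / [V·(1 + k_d θ_c)] = 0.392 × 1280 × (3500 − 13.2) × 10.3 / [4520 × (1 + 0.0951 × 10.3)] = 2014 mg/L.

X ≈ 2010 mg/L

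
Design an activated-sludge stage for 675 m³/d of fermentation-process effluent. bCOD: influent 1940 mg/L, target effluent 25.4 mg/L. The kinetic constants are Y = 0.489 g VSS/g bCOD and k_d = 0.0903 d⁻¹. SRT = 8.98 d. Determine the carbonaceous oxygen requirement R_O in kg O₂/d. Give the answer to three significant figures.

Correct the yield for decay: Y_obs = Y/(1 + k_d θ_c) = 0.489 / (1 + 0.0903 × 8.98) = 0.489 / 1.811 = 0.2700.
Mass of bCOD removed per day: Q(S₀ − S) = 675 × 1915 g/m³ = 1292 kg/d.
Net sludge production P_X = 0.2700 × 1292 = 349.0 kg VSS/d.
R_O = Q·(S₀ − S) − 1.42·P_X = 1292 − 1.42 × 349.0 = 796.8 kg O₂/d.

R_O ≈ 797 kg O₂/d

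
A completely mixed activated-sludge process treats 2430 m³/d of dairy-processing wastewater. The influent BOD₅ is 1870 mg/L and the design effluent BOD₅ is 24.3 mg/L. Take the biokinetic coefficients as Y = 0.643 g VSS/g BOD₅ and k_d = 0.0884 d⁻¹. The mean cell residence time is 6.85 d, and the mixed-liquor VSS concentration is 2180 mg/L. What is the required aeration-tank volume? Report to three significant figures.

V ≈ 5640 m³

Rearranging the biomass balance for a CMAS with decay, V = Y·Q·ΔS·θ_c / [X·(1+k_d θ_c)] = 0.643 × 2430 × (1870 − 24.3) × 6.85 / [2180 × (1 + 0.0884 × 6.85)] = 1.98×10^7 / 3500 = 5644 m³.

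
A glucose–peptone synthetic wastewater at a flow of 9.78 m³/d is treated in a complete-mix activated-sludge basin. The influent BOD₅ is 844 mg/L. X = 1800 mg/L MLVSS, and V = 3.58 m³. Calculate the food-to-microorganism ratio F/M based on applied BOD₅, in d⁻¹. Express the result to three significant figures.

F/M = Q·S₀ / (V·X) = 9.78 × 844 / (3.580 × 1800) = 1.281 g BOD₅·(g VSS·d)⁻¹.

F/M ≈ 1.28 d⁻¹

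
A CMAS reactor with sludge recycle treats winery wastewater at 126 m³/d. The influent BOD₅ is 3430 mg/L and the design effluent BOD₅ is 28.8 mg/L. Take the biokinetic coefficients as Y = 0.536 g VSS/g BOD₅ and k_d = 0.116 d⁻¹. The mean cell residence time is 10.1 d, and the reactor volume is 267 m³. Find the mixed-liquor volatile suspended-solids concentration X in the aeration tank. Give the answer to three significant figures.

Solving the biomass balance for X: X = Y Q (S₀−S) θ_c / [V (1+k_d θ_c)] = 0.536 × 126 × (3430 − 28.8) × 10.1 / [267 × (1 + 0.116 × 10.1)] = 4001 mg/L.

X ≈ 4000 mg/L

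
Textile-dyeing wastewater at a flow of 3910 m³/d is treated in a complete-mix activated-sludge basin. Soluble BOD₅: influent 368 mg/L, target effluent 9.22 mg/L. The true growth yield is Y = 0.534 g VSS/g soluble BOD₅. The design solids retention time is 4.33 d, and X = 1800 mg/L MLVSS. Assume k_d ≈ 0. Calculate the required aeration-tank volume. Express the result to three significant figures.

V ≈ 1800 m³

V·X = Y·Q·ΔS·θ_c gives V = 0.534 × 3910 × (368 − 9.22) × 4.33 / 1800 = 1802 m³.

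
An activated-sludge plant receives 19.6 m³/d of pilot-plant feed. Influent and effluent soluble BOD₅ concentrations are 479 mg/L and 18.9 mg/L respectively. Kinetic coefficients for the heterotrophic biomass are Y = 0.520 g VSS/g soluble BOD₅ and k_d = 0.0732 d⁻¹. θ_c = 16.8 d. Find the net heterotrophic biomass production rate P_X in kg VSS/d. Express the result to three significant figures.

Y_obs = Y / (1 + k_d θ_c) = 0.520 / (1 + 0.0732 × 16.8) = 0.520 / 2.230 = 0.2332.
Mass of soluble BOD₅ removed per day: Q(S₀ − S) = 19.6 × 460.1 g/m³ = 9.018 kg/d.
Net biomass production P_X = Y_obs × Q·(S₀ − S) = 0.2332 × 9.018 = 2.103 kg VSS/d.

P_X ≈ 2.10 kg VSS/d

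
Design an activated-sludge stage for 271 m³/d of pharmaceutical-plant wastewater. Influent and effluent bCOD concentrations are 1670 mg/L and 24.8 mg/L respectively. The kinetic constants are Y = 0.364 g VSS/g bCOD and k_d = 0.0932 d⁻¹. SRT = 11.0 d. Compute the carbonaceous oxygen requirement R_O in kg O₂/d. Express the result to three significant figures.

Observed yield with endogenous decay: Y_obs = Y / (1 + k_d·θ_c) = 0.364 / (1 + 0.0932 × 11.0) = 0.364 / 2.025 = 0.1797 g VSS/g bCOD.
Q·(S₀ − S) = 271 × (1670 − 24.8) × 10⁻³ = 445.8 kg/d removed.
P_X = Y_obs·Q·(S₀ − S) = 0.1797 × 445.8 = 80.13 kg VSS/d.
R_O = Q·ΔS − 1.42 P_X = 445.8 − 113.8 = 332.1 kg O₂/d.

R_O ≈ 332 kg O₂/d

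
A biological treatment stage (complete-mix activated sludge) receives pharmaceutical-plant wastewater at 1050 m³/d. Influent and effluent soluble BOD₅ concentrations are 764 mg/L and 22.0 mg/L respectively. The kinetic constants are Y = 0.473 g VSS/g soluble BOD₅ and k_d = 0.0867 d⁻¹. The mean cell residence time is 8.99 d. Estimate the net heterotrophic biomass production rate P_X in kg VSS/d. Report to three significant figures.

P_X ≈ 207 kg VSS/d

The observed yield is Y_obs = Y/(1 + k_d·θ_c) = 0.473 / (1 + 0.0867 × 8.99) = 0.473 / 1.779 = 0.2658 g VSS per g soluble BOD₅ removed.
Q·(S₀ − S) = 1050 × (764 − 22.0) × 10⁻³ = 779.1 kg/d removed.
P_X = Y_obs · Q(S₀ − S) = 0.2658 × 779.1 = 207.1 kg VSS/d.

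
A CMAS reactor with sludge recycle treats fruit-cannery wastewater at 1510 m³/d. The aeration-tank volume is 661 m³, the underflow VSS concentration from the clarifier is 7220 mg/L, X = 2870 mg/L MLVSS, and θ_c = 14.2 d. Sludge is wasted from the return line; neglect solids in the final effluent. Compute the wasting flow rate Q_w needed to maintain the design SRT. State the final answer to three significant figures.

Q_w ≈ 18.5 m³/d

Wasting from the return line (neglecting effluent solids): Q_w = V·X / (θ_c·X_r) = 661.0 × 2870 / (14.2 × 7220) = 18.50 m³/d.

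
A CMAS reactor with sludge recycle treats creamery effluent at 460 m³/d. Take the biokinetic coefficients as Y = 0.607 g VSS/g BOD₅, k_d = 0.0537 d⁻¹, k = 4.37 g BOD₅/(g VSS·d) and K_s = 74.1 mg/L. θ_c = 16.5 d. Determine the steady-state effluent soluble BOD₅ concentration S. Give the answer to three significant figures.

For a completely mixed reactor with recycle the Lawrence–McCarty relation gives S = K_s·(1 + k_d·θ_c) / [θ_c·(Y·k − k_d) − 1] = 74.1 × (1 + 0.0537 × 16.5) / [16.5 × (0.607 × 4.37 − 0.0537) − 1] = 139.8 / 41.88 = 3.337 mg/L.

S ≈ 3.34 mg/L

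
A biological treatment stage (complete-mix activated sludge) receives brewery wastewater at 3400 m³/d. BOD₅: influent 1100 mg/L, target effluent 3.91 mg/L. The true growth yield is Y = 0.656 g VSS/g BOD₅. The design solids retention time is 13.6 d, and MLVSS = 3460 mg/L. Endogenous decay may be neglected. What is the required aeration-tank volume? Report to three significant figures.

With k_d = 0 the design equation reduces to V = Y Q (S₀−S) θ_c / X = 0.656 × 3400 × (1100 − 3.91) × 13.6 / 3460 = 9609 m³.

V ≈ 9610 m³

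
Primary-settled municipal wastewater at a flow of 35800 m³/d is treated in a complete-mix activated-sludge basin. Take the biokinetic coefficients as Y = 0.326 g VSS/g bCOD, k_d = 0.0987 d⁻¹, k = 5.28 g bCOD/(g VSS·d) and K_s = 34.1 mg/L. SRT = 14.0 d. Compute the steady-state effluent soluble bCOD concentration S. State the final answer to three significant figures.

From the Monod/SRT balance for a CMAS, S = K_s·(1+k_d θ_c)/[θ_c·(Y k − k_d) − 1] = 34.1 × (1 + 0.0987 × 14.0) / [14.0 × (0.326 × 5.28 − 0.0987) − 1] = 81.22 / 21.72 = 3.740 mg/L.

S ≈ 3.74 mg/L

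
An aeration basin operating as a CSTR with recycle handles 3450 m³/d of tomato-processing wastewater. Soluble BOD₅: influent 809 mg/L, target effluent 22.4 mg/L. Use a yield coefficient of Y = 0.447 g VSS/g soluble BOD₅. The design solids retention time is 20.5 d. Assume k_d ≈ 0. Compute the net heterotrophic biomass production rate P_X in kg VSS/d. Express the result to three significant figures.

Since k_d ≈ 0, Y_obs = Y = 0.447 g VSS/g soluble BOD₅.
Mass of soluble BOD₅ removed per day: Q(S₀ − S) = 3450 × 786.6 g/m³ = 2714 kg/d.
Biomass produced: P_X = Y_obs·Q·ΔS = 0.4470 × 2714 ≈ 1213 kg VSS/d.

P_X ≈ 1210 kg VSS/d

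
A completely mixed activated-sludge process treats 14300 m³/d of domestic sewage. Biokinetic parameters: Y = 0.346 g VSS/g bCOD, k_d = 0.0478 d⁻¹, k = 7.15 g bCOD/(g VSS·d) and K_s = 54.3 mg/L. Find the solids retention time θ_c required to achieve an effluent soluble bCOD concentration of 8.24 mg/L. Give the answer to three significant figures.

From 1/θ_c = Y·k·S/(K_s + S) − k_d: Y·k·S/(K_s+S) = 0.346 × 7.15 × 8.24 / (54.3 + 8.24) = 0.3260 d⁻¹.
1/θ_c = 0.3260 − 0.0478 = 0.2782 d⁻¹, so θ_c = 3.595 d.

θ_c ≈ 3.60 d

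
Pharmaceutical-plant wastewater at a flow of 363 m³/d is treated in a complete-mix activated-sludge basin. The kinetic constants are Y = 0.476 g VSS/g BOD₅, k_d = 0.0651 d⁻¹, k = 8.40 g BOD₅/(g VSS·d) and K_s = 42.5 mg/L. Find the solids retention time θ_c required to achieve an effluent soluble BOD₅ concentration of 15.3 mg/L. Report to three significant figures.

At the target effluent, Y k S/(K_s+S) = 0.476×8.40×15.3/57.80 = 1.058 d⁻¹.
θ_c = 1/(μ − k_d) = 1/(1.058 − 0.0651) = 1/0.9933 = 1.007 d.

θ_c ≈ 1.01 d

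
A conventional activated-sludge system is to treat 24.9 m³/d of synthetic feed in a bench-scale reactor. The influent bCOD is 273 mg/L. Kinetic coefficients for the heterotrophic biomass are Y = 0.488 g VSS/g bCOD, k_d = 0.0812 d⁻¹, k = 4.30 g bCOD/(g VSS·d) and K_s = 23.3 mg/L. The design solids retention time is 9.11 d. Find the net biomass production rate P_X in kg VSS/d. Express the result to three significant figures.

From the Monod/SRT balance for a CMAS, S = K_s·(1+k_d θ_c)/[θ_c·(Y k − k_d) − 1] = 23.3 × (1 + 0.0812 × 9.11) / [9.11 × (0.488 × 4.30 − 0.0812) − 1] = 40.54 / 17.38 = 2.333 mg/L.
Correct the yield for decay: Y_obs = Y/(1 + k_d θ_c) = 0.488 / (1 + 0.0812 × 9.11) = 0.488 / 1.740 = 0.2805.
Mass of bCOD removed per day: Q(S₀ − S) = 24.9 × 270.7 g/m³ = 6.740 kg/d.
Biomass produced: P_X = Y_obs·Q·ΔS = 0.2805 × 6.740 ≈ 1.891 kg VSS/d.

P_X ≈ 1.89 kg VSS/d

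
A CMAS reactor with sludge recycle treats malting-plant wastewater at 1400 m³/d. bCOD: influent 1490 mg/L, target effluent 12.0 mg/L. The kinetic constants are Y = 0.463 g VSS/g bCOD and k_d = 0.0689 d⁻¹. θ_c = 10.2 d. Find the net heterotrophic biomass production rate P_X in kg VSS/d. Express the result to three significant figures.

Y_obs = Y / (1 + k_d θ_c) = 0.463 / (1 + 0.0689 × 10.2) = 0.463 / 1.703 = 0.2719.
Substrate removed = Q·(S₀ − S) = 1400 m³/d × (1490 − 12.0) g/m³ = 2.07×10^6 g/d = 2069 kg/d.
Net biomass production P_X = Y_obs × Q·(S₀ − S) = 0.2719 × 2069 = 562.6 kg VSS/d.

P_X ≈ 563 kg VSS/d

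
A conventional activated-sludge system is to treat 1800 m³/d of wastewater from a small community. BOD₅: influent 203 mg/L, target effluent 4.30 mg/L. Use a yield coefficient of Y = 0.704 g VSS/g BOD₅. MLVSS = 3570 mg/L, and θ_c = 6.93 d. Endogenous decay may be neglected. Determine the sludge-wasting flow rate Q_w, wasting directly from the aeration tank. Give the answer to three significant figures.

Q_w ≈ 70.5 m³/d

V·X = Y·Q·ΔS·θ_c gives V = 0.704 × 1800 × (203 − 4.30) × 6.93 / 3570 = 488.8 m³.
With mixed-liquor wasting, θ_c = V/Q_w, so Q_w = V/θ_c = 488.8/6.93 = 70.53 m³/d.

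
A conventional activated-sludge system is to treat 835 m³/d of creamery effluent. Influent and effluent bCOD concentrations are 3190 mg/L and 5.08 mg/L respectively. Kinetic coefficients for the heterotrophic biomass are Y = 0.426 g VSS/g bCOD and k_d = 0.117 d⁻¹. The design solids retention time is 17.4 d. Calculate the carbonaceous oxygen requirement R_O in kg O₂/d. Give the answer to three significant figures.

Observed yield with endogenous decay: Y_obs = Y / (1 + k_d·θ_c) = 0.426 / (1 + 0.117 × 17.4) = 0.426 / 3.036 = 0.1403 g VSS/g bCOD.
Q·(S₀ − S) = 835 × (3190 − 5.08) × 10⁻³ = 2659 kg/d removed.
Net sludge production P_X = 0.1403 × 2659 = 373.2 kg VSS/d.
Carbonaceous O₂ demand = substrate oxidised − cell-mass equivalent = 2659 − 1.42 × 373.2 = 2129 kg O₂/d.

R_O ≈ 2130 kg O₂/d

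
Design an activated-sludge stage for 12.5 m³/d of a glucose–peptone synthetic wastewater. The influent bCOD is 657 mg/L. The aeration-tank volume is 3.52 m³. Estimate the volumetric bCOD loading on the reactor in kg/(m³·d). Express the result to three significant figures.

Applied bCOD load per unit volume = Q·S₀/V = (12.5 × 657/1000)/3.520 = 2.333 kg bCOD·m⁻³·d⁻¹.

L_v ≈ 2.33 kg bCOD/(m³·d)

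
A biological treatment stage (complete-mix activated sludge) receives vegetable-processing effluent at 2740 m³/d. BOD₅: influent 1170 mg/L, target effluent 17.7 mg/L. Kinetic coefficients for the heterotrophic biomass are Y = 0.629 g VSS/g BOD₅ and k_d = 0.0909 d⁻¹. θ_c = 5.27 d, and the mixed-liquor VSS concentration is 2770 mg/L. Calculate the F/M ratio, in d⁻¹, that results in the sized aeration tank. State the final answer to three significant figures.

Rearranging the biomass balance for a CMAS with decay, V = Y·Q·ΔS·θ_c / [X·(1+k_d θ_c)] = 0.629 × 2740 × (1170 − 17.7) × 5.27 / [2770 × (1 + 0.0909 × 5.27)] = 1.05×10^7 / 4097 = 2555 m³.
F/M = Q·S₀ / (V·X) = 2740 × 1170 / (2555 × 2770) = 0.4530 g BOD₅·(g VSS·d)⁻¹.

F/M ≈ 0.453 d⁻¹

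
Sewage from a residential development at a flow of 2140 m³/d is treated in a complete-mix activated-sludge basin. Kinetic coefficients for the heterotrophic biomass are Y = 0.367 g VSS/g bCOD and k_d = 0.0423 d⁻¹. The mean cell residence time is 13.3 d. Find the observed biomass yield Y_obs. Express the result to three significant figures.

Y_obs ≈ 0.235 g VSS/g bCOD

Correct the yield for decay: Y_obs = Y/(1 + k_d θ_c) = 0.367 / (1 + 0.0423 × 13.3) = 0.367 / 1.563 = 0.2349.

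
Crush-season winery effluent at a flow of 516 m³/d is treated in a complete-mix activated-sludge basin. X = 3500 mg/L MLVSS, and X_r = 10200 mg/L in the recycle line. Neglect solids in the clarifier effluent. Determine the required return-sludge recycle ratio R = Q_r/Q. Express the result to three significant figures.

R = Q_r/Q = X/(X_r − X) = 3500 / (10200 − 3500) = 0.5224.

R ≈ 0.522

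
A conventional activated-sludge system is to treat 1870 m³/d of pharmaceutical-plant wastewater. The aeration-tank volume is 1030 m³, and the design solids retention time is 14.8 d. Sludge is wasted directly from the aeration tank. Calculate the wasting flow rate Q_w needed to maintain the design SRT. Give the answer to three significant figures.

Q_w ≈ 69.6 m³/d

Wasting from the aeration tank: Q_w = V / θ_c = 1030 / 14.8 = 69.59 m³/d.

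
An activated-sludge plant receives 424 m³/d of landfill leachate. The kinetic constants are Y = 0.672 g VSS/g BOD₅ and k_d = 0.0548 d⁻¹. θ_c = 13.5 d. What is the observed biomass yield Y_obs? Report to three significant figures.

Y_obs = Y / (1 + k_d θ_c) = 0.672 / (1 + 0.0548 × 13.5) = 0.672 / 1.740 = 0.3863.

Y_obs ≈ 0.386 g VSS/g BOD₅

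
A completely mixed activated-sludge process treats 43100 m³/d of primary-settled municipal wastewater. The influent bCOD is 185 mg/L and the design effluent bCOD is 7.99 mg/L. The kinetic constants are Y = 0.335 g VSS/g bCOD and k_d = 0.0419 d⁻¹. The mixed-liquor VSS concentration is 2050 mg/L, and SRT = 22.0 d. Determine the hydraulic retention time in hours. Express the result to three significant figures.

From the SRT design equation V = Y Q (S₀−S) θ_c / [X (1 + k_d θ_c)] = 0.335 × 43100 × (185 − 7.99) × 22.0 / [2050 × (1 + 0.0419 × 22.0)] = 5.62×10^7 / 3940 = 14272 m³.
HRT = V/Q = 14272 m³ / 43100 m³·d⁻¹ = 0.3311 d × 24 = 7.947 h.

τ ≈ 7.95 h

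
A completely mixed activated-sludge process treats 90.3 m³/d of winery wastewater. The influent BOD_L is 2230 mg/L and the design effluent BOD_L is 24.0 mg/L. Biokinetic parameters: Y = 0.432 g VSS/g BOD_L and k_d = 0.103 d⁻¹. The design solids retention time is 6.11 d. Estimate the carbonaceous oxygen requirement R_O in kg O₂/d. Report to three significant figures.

R_O ≈ 124 kg O₂/d

Correct the yield for decay: Y_obs = Y/(1 + k_d θ_c) = 0.432 / (1 + 0.103 × 6.11) = 0.432 / 1.629 = 0.2651.
Mass of BOD_L removed per day: Q(S₀ − S) = 90.3 × 2206 g/m³ = 199.2 kg/d.
Net sludge production P_X = 0.2651 × 199.2 = 52.82 kg VSS/d.
R_O = Q·ΔS − 1.42 P_X = 199.2 − 75.00 = 124.2 kg O₂/d.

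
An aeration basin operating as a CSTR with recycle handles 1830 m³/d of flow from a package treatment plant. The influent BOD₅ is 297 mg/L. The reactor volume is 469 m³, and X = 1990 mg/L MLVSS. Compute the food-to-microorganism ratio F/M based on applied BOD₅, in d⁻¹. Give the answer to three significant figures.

Food-to-microorganism ratio F/M = Q S₀ / (V X) = 1830 × 297 / (469.0 × 1990) = 0.5823 d⁻¹.

F/M ≈ 0.582 d⁻¹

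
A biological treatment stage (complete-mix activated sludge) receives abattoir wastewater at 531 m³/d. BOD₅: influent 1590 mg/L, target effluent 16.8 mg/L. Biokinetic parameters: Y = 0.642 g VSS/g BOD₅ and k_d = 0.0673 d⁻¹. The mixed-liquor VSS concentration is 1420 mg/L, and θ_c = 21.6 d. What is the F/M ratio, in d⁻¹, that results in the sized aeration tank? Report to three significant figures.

F/M ≈ 0.179 d⁻¹

Rearranging the biomass balance for a CMAS with decay, V = Y·Q·ΔS·θ_c / [X·(1+k_d θ_c)] = 0.642 × 531 × (1590 − 16.8) × 21.6 / [1420 × (1 + 0.0673 × 21.6)] = 1.16×10^7 / 3484 = 3325 m³.
F/M = Q·S₀ / (V·X) = 531 × 1590 / (3325 × 1420) = 0.1788 g BOD₅·(g VSS·d)⁻¹.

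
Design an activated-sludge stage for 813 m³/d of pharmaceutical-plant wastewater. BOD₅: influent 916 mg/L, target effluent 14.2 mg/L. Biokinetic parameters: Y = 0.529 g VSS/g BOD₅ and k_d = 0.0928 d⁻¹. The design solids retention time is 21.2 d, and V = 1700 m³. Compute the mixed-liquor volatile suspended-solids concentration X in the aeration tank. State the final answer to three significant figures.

X ≈ 1630 mg/L

Solving the biomass balance for X: X = Y Q (S₀−S) θ_c / [V (1+k_d θ_c)] = 0.529 × 813 × (916 − 14.2) × 21.2 / [1700 × (1 + 0.0928 × 21.2)] = 1630 mg/L.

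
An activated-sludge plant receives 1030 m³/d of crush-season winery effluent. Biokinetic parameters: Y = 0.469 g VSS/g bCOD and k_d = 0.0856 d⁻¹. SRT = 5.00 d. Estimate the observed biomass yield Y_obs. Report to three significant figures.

Y_obs ≈ 0.328 g VSS/g bCOD

Correct the yield for decay: Y_obs = Y/(1 + k_d θ_c) = 0.469 / (1 + 0.0856 × 5.00) = 0.469 / 1.428 = 0.3284.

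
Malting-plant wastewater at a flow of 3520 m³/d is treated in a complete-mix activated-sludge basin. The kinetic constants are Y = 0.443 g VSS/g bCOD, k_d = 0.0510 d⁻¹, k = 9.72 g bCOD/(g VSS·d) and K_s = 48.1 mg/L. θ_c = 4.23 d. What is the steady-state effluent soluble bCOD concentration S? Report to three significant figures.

For a completely mixed reactor with recycle the Lawrence–McCarty relation gives S = K_s·(1 + k_d·θ_c) / [θ_c·(Y·k − k_d) − 1] = 48.1 × (1 + 0.0510 × 4.23) / [4.23 × (0.443 × 9.72 − 0.0510) − 1] = 58.48 / 17.00 = 3.440 mg/L.

S ≈ 3.44 mg/L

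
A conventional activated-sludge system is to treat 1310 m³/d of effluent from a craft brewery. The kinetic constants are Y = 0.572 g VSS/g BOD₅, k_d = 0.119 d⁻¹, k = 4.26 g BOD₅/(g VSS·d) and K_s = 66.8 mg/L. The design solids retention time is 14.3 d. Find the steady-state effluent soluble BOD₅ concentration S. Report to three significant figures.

Effluent substrate depends only on kinetics and SRT: S = K_s(1 + k_d θ_c) / [θ_c(Yk − k_d) − 1] = 66.8 × (1 + 0.119 × 14.3) / [14.3 × (0.572 × 4.26 − 0.119) − 1] = 180.5 / 32.14 = 5.615 mg/L.

S ≈ 5.61 mg/L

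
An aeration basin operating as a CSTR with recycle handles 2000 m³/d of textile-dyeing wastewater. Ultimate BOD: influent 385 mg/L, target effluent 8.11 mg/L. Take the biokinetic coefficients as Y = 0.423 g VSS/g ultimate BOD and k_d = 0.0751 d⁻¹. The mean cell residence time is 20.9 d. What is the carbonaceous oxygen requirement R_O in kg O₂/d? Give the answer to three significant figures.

R_O ≈ 578 kg O₂/d

Observed yield with endogenous decay: Y_obs = Y / (1 + k_d·θ_c) = 0.423 / (1 + 0.0751 × 20.9) = 0.423 / 2.570 = 0.1646 g VSS/g ultimate BOD.
Q·(S₀ − S) = 2000 × (385 − 8.11) × 10⁻³ = 753.8 kg/d removed.
Net sludge production P_X = 0.1646 × 753.8 = 124.1 kg VSS/d.
R_O = Q·ΔS − 1.42 P_X = 753.8 − 176.2 = 577.6 kg O₂/d.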